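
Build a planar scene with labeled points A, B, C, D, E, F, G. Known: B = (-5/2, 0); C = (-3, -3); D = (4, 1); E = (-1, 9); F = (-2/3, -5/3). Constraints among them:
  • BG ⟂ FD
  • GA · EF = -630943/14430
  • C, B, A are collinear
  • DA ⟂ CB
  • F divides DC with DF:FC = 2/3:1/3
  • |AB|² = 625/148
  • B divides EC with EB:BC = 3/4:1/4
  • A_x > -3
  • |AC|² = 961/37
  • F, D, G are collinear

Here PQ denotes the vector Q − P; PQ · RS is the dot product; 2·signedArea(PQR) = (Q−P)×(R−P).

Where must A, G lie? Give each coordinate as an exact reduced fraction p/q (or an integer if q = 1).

A = (-80/37, 75/37)
G = (-173/130, -133/65)

1. A_x = -80/37  [C, B, A are collinear ∩ DA ⟂ CB]
2. A_y = 75/37  [C, B, A are collinear ∩ DA ⟂ CB]
   → A = (-80/37, 75/37)
3. G_x = -173/130  [F, D, G are collinear ∩ BG ⟂ FD]
4. G_y = -133/65  [F, D, G are collinear ∩ BG ⟂ FD]
   → G = (-173/130, -133/65)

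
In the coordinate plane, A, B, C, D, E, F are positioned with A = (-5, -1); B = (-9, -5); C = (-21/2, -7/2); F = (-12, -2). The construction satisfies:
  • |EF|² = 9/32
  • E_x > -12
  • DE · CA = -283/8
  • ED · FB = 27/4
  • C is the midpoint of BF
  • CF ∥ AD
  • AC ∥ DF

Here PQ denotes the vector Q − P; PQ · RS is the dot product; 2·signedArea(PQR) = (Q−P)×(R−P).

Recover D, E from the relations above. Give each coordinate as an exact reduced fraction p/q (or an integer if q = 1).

1. D_x = -13/2  [AC ∥ DF ∩ CF ∥ AD]
2. D_y = 1/2  [AC ∥ DF ∩ CF ∥ AD]
   → D = (-13/2, 1/2)
3. E_x = -93/8  [ED · FB = 27/4 ∩ DE · CA = -283/8]
4. E_y = -19/8  [ED · FB = 27/4 ∩ DE · CA = -283/8]
   → E = (-93/8, -19/8)

D = (-13/2, 1/2)
E = (-93/8, -19/8)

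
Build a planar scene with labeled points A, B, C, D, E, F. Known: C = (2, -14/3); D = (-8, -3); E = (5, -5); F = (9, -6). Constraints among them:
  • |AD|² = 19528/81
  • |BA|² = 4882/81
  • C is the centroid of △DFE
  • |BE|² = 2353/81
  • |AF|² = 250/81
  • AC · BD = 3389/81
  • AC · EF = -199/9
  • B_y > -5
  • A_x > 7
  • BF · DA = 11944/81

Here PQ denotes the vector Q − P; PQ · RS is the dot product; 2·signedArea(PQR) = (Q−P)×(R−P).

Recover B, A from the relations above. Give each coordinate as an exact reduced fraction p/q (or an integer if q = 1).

1. A_x = 22/3  [line -4·x + 1·y + 313/9 = 0 ∩ |AD|² = 19528/81]
2. A_y = -49/9  [line -4·x + 1·y + 313/9 = 0 ∩ |AD|² = 19528/81]
   → A = (22/3, -49/9)
3. B_x = -1/3  [BF · DA = 11944/81 ∩ AC · BD = 3389/81]
4. B_y = -38/9  [BF · DA = 11944/81 ∩ AC · BD = 3389/81]
   → B = (-1/3, -38/9)

A = (22/3, -49/9)
B = (-1/3, -38/9)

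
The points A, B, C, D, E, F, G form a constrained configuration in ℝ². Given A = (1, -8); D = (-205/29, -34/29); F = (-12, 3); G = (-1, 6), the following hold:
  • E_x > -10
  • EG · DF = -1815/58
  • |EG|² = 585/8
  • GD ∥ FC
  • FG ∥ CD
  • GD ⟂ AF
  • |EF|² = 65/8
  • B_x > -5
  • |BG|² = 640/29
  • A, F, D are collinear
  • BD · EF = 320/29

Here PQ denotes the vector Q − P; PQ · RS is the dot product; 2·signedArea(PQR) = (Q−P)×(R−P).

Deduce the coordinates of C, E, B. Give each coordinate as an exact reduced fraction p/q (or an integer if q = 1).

B = (-117/29, 70/29)
C = (-524/29, -121/29)
E = (-37/4, 15/4)

1. C_x = -524/29  [FG ∥ CD ∩ GD ∥ FC]
2. C_y = -121/29  [FG ∥ CD ∩ GD ∥ FC]
   → C = (-524/29, -121/29)
3. E_x = -37/4  [line 143/29·x + -121/29·y + 3553/58 = 0 ∩ |EF|² = 65/8]
4. E_y = 15/4  [line 143/29·x + -121/29·y + 3553/58 = 0 ∩ |EF|² = 65/8]
   → E = (-37/4, 15/4)
5. B_x = -117/29  [line 11/4·x + 3/4·y + 1077/116 = 0 ∩ |BG|² = 640/29]
6. B_y = 70/29  [line 11/4·x + 3/4·y + 1077/116 = 0 ∩ |BG|² = 640/29]
   → B = (-117/29, 70/29)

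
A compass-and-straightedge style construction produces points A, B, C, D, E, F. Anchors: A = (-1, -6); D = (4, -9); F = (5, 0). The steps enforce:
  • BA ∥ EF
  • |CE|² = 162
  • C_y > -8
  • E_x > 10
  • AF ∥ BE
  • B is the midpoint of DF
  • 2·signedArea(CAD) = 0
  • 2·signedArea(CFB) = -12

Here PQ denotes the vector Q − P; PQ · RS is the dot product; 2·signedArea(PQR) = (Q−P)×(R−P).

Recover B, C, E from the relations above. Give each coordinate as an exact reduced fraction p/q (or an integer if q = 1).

1. B_x = 9/2  [B is the midpoint of DF]
2. B_y = -9/2  [B is the midpoint of DF]
   → B = (9/2, -9/2)
3. C_x = 3/2  [2·signedArea(CAD) = 0 ∩ 2·signedArea(CFB) = -12]
4. C_y = -15/2  [2·signedArea(CAD) = 0 ∩ 2·signedArea(CFB) = -12]
   → C = (3/2, -15/2)
5. E_x = 21/2  [BA ∥ EF ∩ AF ∥ BE]
6. E_y = 3/2  [BA ∥ EF ∩ AF ∥ BE]
   → E = (21/2, 3/2)

B = (9/2, -9/2)
C = (3/2, -15/2)
E = (21/2, 3/2)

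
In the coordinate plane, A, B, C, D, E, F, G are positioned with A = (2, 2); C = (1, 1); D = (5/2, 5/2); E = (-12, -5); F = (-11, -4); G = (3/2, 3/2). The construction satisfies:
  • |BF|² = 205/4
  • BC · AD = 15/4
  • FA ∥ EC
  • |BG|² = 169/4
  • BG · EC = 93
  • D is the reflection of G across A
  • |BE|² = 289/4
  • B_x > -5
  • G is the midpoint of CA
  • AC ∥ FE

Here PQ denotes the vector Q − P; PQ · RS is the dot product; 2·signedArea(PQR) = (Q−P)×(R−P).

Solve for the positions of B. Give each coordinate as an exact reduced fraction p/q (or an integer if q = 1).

B = (-9/2, -1)

1. B_x = -9/2  [BG · EC = 93 ∩ BC · AD = 15/4]
2. B_y = -1  [BG · EC = 93 ∩ BC · AD = 15/4]
   → B = (-9/2, -1)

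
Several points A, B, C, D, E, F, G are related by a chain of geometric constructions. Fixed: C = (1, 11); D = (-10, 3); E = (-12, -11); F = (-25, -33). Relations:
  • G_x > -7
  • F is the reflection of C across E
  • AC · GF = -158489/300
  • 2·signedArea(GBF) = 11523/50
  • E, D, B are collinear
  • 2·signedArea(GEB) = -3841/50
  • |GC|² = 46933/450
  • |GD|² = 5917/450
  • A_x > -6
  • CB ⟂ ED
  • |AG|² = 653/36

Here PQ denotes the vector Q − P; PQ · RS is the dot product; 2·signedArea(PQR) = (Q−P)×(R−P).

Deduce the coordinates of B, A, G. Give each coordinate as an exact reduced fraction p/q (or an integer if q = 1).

A = (-11/2, 0)
B = (-433/50, 619/50)
G = (-983/150, 619/150)

1. B_x = -433/50  [E, D, B are collinear ∩ CB ⟂ ED]
2. B_y = 619/50  [E, D, B are collinear ∩ CB ⟂ ED]
   → B = (-433/50, 619/50)
3. G_x = -983/150  [2·signedArea(GEB) = -3841/50 ∩ 2·signedArea(GBF) = 11523/50]
4. G_y = 619/150  [2·signedArea(GEB) = -3841/50 ∩ 2·signedArea(GBF) = 11523/50]
   → G = (-983/150, 619/150)
5. A_x = -11/2  [line 2767/150·x + 5569/150·y + 30437/300 = 0 ∩ |AG|² = 653/36]
6. A_y = 0  [line 2767/150·x + 5569/150·y + 30437/300 = 0 ∩ |AG|² = 653/36]
   → A = (-11/2, 0)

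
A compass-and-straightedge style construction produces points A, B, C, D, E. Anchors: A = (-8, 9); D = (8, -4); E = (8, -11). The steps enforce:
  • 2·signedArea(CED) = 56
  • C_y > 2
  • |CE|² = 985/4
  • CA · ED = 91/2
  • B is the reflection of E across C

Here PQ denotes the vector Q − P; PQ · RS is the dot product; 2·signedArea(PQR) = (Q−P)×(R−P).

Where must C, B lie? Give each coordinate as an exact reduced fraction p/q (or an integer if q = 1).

B = (-8, 16)
C = (0, 5/2)

1. C_x = 0  [2·signedArea(CED) = 56 ∩ CA · ED = 91/2]
2. C_y = 5/2  [2·signedArea(CED) = 56 ∩ CA · ED = 91/2]
   → C = (0, 5/2)
3. B_x = -8  [B is the reflection of E across C]
4. B_y = 16  [B is the reflection of E across C]
   → B = (-8, 16)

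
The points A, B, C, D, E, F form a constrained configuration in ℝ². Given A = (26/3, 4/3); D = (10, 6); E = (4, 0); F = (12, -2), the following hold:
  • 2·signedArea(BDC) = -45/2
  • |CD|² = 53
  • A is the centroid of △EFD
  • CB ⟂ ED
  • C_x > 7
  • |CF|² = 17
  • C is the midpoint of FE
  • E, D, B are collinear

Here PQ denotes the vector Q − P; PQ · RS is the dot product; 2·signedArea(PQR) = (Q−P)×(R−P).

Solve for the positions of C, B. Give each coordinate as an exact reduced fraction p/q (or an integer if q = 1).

B = (11/2, 3/2)
C = (8, -1)

1. C_x = 8  [C is the midpoint of FE]
2. C_y = -1  [C is the midpoint of FE]
   → C = (8, -1)
3. B_x = 11/2  [E, D, B are collinear ∩ CB ⟂ ED]
4. B_y = 3/2  [E, D, B are collinear ∩ CB ⟂ ED]
   → B = (11/2, 3/2)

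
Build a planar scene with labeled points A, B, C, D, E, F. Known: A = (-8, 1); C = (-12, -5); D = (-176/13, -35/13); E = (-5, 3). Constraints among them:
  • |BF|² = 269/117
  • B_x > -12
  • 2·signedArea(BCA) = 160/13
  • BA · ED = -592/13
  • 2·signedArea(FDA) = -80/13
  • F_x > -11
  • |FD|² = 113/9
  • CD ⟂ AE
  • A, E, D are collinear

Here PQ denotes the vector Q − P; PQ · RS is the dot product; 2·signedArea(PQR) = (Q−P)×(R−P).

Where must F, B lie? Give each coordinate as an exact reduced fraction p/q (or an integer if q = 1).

1. F_x = -397/39  [line -48/13·x + 72/13·y + -376/13 = 0 ∩ |FD|² = 113/9]
2. F_y = -61/39  [line -48/13·x + 72/13·y + -376/13 = 0 ∩ |FD|² = 113/9]
   → F = (-397/39, -61/39)
3. B_x = -152/13  [2·signedArea(BCA) = 160/13 ∩ BA · ED = -592/13]
4. B_y = -19/13  [2·signedArea(BCA) = 160/13 ∩ BA · ED = -592/13]
   → B = (-152/13, -19/13)

B = (-152/13, -19/13)
F = (-397/39, -61/39)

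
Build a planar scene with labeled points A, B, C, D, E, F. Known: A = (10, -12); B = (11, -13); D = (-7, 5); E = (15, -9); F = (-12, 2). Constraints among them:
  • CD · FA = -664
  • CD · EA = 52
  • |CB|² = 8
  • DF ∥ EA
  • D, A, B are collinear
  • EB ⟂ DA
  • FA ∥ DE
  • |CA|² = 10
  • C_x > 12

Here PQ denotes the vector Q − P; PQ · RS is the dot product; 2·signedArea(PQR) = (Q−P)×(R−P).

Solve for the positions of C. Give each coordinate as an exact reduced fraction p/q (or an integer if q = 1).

1. C_x = 13  [CD · EA = 52 ∩ CD · FA = -664]
2. C_y = -11  [CD · EA = 52 ∩ CD · FA = -664]
   → C = (13, -11)

C = (13, -11)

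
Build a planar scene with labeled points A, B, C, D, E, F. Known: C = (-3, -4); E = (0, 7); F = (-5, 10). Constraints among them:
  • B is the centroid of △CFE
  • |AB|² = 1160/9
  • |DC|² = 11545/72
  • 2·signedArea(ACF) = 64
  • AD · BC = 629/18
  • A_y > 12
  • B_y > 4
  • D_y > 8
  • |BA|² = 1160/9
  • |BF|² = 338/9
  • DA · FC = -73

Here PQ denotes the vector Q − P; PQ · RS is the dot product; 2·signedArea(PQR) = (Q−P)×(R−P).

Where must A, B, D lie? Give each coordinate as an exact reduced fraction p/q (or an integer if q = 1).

A = (-10, 13)
B = (-8/3, 13/3)
D = (-53/12, 103/12)

1. B_x = -8/3  [B is the centroid of △CFE]
2. B_y = 13/3  [B is the centroid of △CFE]
   → B = (-8/3, 13/3)
3. A_x = -10  [line -14·x + -2·y + -114 = 0 ∩ |AB|² = 1160/9]
4. A_y = 13  [line -14·x + -2·y + -114 = 0 ∩ |AB|² = 1160/9]
   → A = (-10, 13)
5. D_x = -53/12  [DA · FC = -73 ∩ AD · BC = 629/18]
6. D_y = 103/12  [DA · FC = -73 ∩ AD · BC = 629/18]
   → D = (-53/12, 103/12)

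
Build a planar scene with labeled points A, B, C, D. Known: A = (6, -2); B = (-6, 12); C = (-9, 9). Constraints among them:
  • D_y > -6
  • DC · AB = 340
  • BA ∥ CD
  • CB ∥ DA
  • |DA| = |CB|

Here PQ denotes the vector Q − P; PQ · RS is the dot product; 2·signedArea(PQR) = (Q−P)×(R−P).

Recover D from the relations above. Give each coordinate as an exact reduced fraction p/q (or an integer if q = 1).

D = (3, -5)

1. D_x = 3  [CB ∥ DA ∩ BA ∥ CD]
2. D_y = -5  [CB ∥ DA ∩ BA ∥ CD]
   → D = (3, -5)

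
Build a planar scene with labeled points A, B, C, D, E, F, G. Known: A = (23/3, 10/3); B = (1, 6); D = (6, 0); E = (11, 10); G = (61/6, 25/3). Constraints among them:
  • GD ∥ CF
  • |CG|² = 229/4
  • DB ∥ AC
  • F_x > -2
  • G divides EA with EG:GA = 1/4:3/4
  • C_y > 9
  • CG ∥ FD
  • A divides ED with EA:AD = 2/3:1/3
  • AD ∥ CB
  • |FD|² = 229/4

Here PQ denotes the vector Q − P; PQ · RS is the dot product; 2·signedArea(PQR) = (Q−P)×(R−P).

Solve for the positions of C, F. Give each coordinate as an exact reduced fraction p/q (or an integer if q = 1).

1. C_x = 8/3  [AD ∥ CB ∩ DB ∥ AC]
2. C_y = 28/3  [AD ∥ CB ∩ DB ∥ AC]
   → C = (8/3, 28/3)
3. F_x = -3/2  [CG ∥ FD ∩ GD ∥ CF]
4. F_y = 1  [CG ∥ FD ∩ GD ∥ CF]
   → F = (-3/2, 1)

C = (8/3, 28/3)
F = (-3/2, 1)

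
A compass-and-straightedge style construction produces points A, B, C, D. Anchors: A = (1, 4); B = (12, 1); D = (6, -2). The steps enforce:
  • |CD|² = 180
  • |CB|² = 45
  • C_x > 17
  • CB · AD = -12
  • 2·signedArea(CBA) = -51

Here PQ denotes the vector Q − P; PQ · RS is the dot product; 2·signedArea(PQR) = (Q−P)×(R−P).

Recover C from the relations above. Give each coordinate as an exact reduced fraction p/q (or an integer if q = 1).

C = (18, 4)

1. C_x = 18  [CB · AD = -12 ∩ 2·signedArea(CBA) = -51]
2. C_y = 4  [CB · AD = -12 ∩ 2·signedArea(CBA) = -51]
   → C = (18, 4)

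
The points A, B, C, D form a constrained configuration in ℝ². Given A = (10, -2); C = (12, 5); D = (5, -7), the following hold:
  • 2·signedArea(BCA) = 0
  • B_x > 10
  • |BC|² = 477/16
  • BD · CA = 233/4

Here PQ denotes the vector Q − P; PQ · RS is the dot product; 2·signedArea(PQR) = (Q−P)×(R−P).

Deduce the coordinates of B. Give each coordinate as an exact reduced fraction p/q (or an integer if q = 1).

B = (21/2, -1/4)

1. B_x = 21/2  [2·signedArea(BCA) = 0 ∩ BD · CA = 233/4]
2. B_y = -1/4  [2·signedArea(BCA) = 0 ∩ BD · CA = 233/4]
   → B = (21/2, -1/4)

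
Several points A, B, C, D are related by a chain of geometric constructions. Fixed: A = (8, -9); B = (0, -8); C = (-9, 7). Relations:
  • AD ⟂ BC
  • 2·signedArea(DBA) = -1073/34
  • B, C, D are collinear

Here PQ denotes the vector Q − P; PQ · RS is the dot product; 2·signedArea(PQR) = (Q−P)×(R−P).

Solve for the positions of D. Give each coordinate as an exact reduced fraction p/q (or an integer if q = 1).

D = (87/34, -417/34)

1. D_x = 87/34  [B, C, D are collinear ∩ AD ⟂ BC]
2. D_y = -417/34  [B, C, D are collinear ∩ AD ⟂ BC]
   → D = (87/34, -417/34)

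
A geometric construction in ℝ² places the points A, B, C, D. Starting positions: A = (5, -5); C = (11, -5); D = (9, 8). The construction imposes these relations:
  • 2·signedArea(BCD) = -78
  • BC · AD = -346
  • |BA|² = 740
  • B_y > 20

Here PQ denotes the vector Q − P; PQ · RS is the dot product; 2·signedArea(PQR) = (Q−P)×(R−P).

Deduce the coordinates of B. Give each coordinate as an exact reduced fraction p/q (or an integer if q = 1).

1. B_x = 13  [BC · AD = -346 ∩ 2·signedArea(BCD) = -78]
2. B_y = 21  [BC · AD = -346 ∩ 2·signedArea(BCD) = -78]
   → B = (13, 21)

B = (13, 21)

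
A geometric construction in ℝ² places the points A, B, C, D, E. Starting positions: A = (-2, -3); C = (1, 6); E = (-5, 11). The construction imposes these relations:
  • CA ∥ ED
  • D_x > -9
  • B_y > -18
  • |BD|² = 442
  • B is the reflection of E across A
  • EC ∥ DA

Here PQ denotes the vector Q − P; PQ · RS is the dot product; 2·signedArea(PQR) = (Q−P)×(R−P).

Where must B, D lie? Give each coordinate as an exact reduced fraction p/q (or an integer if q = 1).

B = (1, -17)
D = (-8, 2)

1. B_x = 1  [B is the reflection of E across A]
2. B_y = -17  [B is the reflection of E across A]
   → B = (1, -17)
3. D_x = -8  [EC ∥ DA ∩ CA ∥ ED]
4. D_y = 2  [EC ∥ DA ∩ CA ∥ ED]
   → D = (-8, 2)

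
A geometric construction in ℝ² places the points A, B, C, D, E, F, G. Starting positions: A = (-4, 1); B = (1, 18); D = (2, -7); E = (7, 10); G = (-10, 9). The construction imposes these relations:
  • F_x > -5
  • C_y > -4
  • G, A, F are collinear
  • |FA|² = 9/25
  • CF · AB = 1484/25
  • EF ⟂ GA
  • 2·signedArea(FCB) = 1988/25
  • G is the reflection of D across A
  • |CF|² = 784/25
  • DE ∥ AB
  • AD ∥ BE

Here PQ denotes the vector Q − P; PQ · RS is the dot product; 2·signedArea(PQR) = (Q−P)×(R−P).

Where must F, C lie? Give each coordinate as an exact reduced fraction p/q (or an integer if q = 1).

1. F_x = -109/25  [G, A, F are collinear ∩ EF ⟂ GA]
2. F_y = 37/25  [G, A, F are collinear ∩ EF ⟂ GA]
   → F = (-109/25, 37/25)
3. C_x = -1  [CF · AB = 1484/25 ∩ 2·signedArea(FCB) = 1988/25]
4. C_y = -3  [CF · AB = 1484/25 ∩ 2·signedArea(FCB) = 1988/25]
   → C = (-1, -3)

C = (-1, -3)
F = (-109/25, 37/25)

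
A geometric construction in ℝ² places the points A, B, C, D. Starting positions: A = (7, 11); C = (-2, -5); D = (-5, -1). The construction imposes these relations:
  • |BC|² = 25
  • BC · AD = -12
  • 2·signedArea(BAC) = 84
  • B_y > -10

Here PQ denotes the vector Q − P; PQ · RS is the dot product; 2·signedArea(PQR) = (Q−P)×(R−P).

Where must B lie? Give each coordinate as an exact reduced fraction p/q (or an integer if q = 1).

1. B_x = 1  [2·signedArea(BAC) = 84 ∩ BC · AD = -12]
2. B_y = -9  [2·signedArea(BAC) = 84 ∩ BC · AD = -12]
   → B = (1, -9)

B = (1, -9)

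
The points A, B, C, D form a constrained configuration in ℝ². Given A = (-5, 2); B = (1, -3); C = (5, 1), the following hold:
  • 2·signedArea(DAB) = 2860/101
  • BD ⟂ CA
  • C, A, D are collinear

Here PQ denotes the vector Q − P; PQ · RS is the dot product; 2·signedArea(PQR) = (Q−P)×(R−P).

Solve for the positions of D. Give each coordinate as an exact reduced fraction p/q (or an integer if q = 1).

1. D_x = 145/101  [C, A, D are collinear ∩ BD ⟂ CA]
2. D_y = 137/101  [C, A, D are collinear ∩ BD ⟂ CA]
   → D = (145/101, 137/101)

D = (145/101, 137/101)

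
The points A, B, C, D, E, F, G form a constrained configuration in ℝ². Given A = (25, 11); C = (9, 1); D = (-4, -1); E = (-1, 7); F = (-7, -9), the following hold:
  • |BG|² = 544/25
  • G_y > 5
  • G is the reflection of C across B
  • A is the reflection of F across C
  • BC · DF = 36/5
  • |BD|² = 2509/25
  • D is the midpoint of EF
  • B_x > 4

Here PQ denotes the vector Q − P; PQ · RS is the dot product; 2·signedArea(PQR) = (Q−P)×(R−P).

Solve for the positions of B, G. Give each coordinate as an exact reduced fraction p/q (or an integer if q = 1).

B = (5, 17/5)
G = (1, 29/5)

1. B_x = 5  [line 3·x + 8·y + -211/5 = 0 ∩ |BD|² = 2509/25]
2. B_y = 17/5  [line 3·x + 8·y + -211/5 = 0 ∩ |BD|² = 2509/25]
   → B = (5, 17/5)
3. G_x = 1  [G is the reflection of C across B]
4. G_y = 29/5  [G is the reflection of C across B]
   → G = (1, 29/5)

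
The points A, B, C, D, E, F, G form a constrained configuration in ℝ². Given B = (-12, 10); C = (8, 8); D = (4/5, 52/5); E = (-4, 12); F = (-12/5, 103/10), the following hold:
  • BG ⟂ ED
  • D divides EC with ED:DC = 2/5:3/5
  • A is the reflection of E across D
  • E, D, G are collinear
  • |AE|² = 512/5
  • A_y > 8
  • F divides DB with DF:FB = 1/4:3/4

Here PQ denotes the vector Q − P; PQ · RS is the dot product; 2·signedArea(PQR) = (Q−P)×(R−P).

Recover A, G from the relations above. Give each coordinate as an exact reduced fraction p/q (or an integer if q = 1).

A = (28/5, 44/5)
G = (-53/5, 71/5)

1. A_x = 28/5  [A is the reflection of E across D]
2. A_y = 44/5  [A is the reflection of E across D]
   → A = (28/5, 44/5)
3. G_x = -53/5  [E, D, G are collinear ∩ BG ⟂ ED]
4. G_y = 71/5  [E, D, G are collinear ∩ BG ⟂ ED]
   → G = (-53/5, 71/5)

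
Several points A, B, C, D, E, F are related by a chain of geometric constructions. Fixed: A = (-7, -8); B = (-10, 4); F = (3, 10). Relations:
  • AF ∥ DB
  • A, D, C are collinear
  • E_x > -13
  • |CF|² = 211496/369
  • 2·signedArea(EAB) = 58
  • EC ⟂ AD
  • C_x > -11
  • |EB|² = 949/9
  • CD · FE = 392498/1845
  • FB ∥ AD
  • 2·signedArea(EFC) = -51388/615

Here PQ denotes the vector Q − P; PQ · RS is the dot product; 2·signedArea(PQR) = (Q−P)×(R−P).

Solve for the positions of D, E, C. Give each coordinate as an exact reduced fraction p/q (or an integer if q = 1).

C = (-6541/615, -1984/205)
D = (-20, -14)
E = (-37/3, -6)

1. D_x = -20  [AF ∥ DB ∩ FB ∥ AD]
2. D_y = -14  [AF ∥ DB ∩ FB ∥ AD]
   → D = (-20, -14)
3. E_x = -37/3  [line -12·x + -3·y + -166 = 0 ∩ |EB|² = 949/9]
4. E_y = -6  [line -12·x + -3·y + -166 = 0 ∩ |EB|² = 949/9]
   → E = (-37/3, -6)
5. C_x = -6541/615  [2·signedArea(EFC) = -51388/615 ∩ A, D, C are collinear]
6. C_y = -1984/205  [2·signedArea(EFC) = -51388/615 ∩ A, D, C are collinear]
   → C = (-6541/615, -1984/205)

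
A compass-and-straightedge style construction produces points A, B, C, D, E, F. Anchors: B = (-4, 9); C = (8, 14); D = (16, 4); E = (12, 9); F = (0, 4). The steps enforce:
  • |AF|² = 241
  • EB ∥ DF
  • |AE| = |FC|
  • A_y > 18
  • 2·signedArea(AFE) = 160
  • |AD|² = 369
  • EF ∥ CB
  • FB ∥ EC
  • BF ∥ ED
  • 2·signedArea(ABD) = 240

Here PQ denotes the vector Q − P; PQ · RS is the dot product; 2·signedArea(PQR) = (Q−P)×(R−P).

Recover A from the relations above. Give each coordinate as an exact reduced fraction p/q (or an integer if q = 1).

A = (4, 19)

1. A_x = 4  [2·signedArea(ABD) = 240 ∩ 2·signedArea(AFE) = 160]
2. A_y = 19  [2·signedArea(ABD) = 240 ∩ 2·signedArea(AFE) = 160]
   → A = (4, 19)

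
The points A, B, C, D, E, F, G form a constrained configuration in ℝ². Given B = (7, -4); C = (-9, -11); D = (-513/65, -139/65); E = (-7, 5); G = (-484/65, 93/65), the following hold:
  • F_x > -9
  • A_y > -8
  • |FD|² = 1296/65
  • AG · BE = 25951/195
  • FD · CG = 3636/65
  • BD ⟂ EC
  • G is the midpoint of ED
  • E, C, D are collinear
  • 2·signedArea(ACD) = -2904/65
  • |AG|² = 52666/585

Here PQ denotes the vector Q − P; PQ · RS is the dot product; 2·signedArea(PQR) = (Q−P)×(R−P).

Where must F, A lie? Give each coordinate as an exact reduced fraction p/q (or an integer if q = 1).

A = (-679/195, -1402/195)
F = (-549/65, -427/65)

1. F_x = -549/65  [line -101/65·x + -808/65·y + -6161/65 = 0 ∩ |FD|² = 1296/65]
2. F_y = -427/65  [line -101/65·x + -808/65·y + -6161/65 = 0 ∩ |FD|² = 1296/65]
   → F = (-549/65, -427/65)
3. A_x = -679/195  [AG · BE = 25951/195 ∩ 2·signedArea(ACD) = -2904/65]
4. A_y = -1402/195  [AG · BE = 25951/195 ∩ 2·signedArea(ACD) = -2904/65]
   → A = (-679/195, -1402/195)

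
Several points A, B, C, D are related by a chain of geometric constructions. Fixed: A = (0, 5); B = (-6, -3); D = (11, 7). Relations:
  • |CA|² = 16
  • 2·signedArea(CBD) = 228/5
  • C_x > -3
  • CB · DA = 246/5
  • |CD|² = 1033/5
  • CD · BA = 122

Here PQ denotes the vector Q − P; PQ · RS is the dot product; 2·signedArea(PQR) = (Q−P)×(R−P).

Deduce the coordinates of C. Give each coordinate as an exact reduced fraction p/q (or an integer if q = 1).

1. C_x = -12/5  [CB · DA = 246/5 ∩ CD · BA = 122]
2. C_y = 9/5  [CB · DA = 246/5 ∩ CD · BA = 122]
   → C = (-12/5, 9/5)

C = (-12/5, 9/5)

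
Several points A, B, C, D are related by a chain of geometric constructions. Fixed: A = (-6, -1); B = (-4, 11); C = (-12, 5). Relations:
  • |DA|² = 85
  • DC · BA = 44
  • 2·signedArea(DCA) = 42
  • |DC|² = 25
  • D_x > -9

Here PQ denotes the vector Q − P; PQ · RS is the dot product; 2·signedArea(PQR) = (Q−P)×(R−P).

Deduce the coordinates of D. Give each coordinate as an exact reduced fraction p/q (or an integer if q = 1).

D = (-8, 8)

1. D_x = -8  [DC · BA = 44 ∩ 2·signedArea(DCA) = 42]
2. D_y = 8  [DC · BA = 44 ∩ 2·signedArea(DCA) = 42]
   → D = (-8, 8)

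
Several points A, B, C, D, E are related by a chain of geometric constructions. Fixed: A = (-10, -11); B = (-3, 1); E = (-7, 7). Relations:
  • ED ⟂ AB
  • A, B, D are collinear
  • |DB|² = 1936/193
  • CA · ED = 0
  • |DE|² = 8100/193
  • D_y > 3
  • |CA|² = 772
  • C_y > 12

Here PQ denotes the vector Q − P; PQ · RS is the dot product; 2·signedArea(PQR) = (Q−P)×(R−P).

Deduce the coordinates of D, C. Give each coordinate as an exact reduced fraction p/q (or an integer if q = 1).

C = (4, 13)
D = (-271/193, 721/193)

1. D_x = -271/193  [A, B, D are collinear ∩ ED ⟂ AB]
2. D_y = 721/193  [A, B, D are collinear ∩ ED ⟂ AB]
   → D = (-271/193, 721/193)
3. C_x = 4  [line -1080/193·x + 630/193·y + -3870/193 = 0 ∩ |CA|² = 772]
4. C_y = 13  [line -1080/193·x + 630/193·y + -3870/193 = 0 ∩ |CA|² = 772]
   → C = (4, 13)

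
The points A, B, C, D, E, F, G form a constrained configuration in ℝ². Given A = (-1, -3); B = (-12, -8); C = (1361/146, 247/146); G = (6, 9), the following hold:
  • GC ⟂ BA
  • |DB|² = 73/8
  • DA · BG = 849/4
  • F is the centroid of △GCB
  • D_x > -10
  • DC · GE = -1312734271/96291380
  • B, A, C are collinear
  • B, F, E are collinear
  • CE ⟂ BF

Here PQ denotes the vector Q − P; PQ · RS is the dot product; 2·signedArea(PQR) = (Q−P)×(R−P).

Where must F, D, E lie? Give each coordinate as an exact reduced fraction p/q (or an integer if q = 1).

1. F_x = 485/438  [F is the centroid of △GCB]
2. F_y = 131/146  [F is the centroid of △GCB]
   → F = (485/438, 131/146)
3. D_x = -37/4  [line -18·x + -17·y + -1125/4 = 0 ∩ |DB|² = 73/8]
4. D_y = -27/4  [line -18·x + -17·y + -1125/4 = 0 ∩ |DB|² = 73/8]
   → D = (-37/4, -27/4)
5. E_x = 170916809/24072845  [DC · GE = -1312734271/96291380 ∩ B, F, E are collinear]
6. E_y = 119524073/24072845  [DC · GE = -1312734271/96291380 ∩ B, F, E are collinear]
   → E = (170916809/24072845, 119524073/24072845)

D = (-37/4, -27/4)
E = (170916809/24072845, 119524073/24072845)
F = (485/438, 131/146)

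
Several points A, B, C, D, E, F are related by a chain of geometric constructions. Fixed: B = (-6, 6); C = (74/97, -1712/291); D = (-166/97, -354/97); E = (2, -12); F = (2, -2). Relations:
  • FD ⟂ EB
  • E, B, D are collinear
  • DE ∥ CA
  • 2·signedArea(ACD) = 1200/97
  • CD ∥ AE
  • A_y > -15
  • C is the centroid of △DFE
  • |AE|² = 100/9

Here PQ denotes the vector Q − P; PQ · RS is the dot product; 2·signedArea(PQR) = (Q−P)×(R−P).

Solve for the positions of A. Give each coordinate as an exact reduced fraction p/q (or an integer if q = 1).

1. A_x = 434/97  [CD ∥ AE ∩ DE ∥ CA]
2. A_y = -4142/291  [CD ∥ AE ∩ DE ∥ CA]
   → A = (434/97, -4142/291)

A = (434/97, -4142/291)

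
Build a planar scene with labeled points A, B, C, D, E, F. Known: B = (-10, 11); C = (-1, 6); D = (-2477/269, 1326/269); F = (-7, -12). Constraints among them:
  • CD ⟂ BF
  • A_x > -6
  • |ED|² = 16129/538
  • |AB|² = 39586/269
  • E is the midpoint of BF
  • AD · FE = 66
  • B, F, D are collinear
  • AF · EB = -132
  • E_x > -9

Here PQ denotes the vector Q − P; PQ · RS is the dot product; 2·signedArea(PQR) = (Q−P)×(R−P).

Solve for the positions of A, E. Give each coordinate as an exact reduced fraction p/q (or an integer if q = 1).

1. E_x = -17/2  [E is the midpoint of BF]
2. E_y = -1/2  [E is the midpoint of BF]
   → E = (-17/2, -1/2)
3. A_x = -1543/269  [line 3/2·x + -23/2·y + 9/2 = 0 ∩ |AB|² = 39586/269]
4. A_y = -96/269  [line 3/2·x + -23/2·y + 9/2 = 0 ∩ |AB|² = 39586/269]
   → A = (-1543/269, -96/269)

A = (-1543/269, -96/269)
E = (-17/2, -1/2)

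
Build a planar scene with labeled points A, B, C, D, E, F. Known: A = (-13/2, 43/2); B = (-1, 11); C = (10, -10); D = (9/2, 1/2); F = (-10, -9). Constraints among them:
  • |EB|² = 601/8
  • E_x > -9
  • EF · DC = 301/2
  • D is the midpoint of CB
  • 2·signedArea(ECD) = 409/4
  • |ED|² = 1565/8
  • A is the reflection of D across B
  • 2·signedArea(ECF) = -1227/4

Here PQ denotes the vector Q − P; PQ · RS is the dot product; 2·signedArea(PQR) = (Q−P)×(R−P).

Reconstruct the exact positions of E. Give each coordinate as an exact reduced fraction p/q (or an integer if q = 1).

E = (-33/4, 25/4)

1. E_x = -33/4  [EF · DC = 301/2 ∩ 2·signedArea(ECF) = -1227/4]
2. E_y = 25/4  [EF · DC = 301/2 ∩ 2·signedArea(ECF) = -1227/4]
   → E = (-33/4, 25/4)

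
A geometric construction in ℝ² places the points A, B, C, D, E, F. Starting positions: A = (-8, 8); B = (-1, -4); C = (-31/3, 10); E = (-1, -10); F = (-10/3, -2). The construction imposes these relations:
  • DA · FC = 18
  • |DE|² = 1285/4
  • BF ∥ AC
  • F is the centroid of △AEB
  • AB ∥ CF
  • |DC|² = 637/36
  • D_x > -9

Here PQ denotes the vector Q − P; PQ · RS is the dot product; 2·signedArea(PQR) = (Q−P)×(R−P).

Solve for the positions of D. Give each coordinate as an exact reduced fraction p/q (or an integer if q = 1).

1. D_x = -8  [line 7·x + -12·y + 134 = 0 ∩ |DE|² = 1285/4]
2. D_y = 13/2  [line 7·x + -12·y + 134 = 0 ∩ |DE|² = 1285/4]
   → D = (-8, 13/2)

D = (-8, 13/2)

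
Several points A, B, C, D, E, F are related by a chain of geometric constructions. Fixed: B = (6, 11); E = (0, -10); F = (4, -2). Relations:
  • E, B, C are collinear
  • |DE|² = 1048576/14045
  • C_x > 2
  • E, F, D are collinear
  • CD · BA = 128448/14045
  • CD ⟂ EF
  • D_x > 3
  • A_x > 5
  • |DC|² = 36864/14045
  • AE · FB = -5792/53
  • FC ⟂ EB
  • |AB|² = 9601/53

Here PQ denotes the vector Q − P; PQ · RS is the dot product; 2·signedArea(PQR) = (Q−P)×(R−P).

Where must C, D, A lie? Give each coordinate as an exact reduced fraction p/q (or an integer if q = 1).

A = (296/53, -130/53)
C = (128/53, -82/53)
D = (1024/265, -602/265)

1. C_x = 128/53  [E, B, C are collinear ∩ FC ⟂ EB]
2. C_y = -82/53  [E, B, C are collinear ∩ FC ⟂ EB]
   → C = (128/53, -82/53)
3. D_x = 1024/265  [E, F, D are collinear ∩ CD ⟂ EF]
4. D_y = -602/265  [E, F, D are collinear ∩ CD ⟂ EF]
   → D = (1024/265, -602/265)
5. A_x = 296/53  [AE · FB = -5792/53 ∩ CD · BA = 128448/14045]
6. A_y = -130/53  [AE · FB = -5792/53 ∩ CD · BA = 128448/14045]
   → A = (296/53, -130/53)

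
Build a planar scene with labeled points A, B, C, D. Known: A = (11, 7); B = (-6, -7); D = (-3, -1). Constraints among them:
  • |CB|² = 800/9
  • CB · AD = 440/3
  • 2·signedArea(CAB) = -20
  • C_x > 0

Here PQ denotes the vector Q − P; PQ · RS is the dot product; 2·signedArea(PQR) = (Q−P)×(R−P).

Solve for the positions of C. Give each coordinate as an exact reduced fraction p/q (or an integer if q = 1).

C = (2/3, -1/3)

1. C_x = 2/3  [CB · AD = 440/3 ∩ 2·signedArea(CAB) = -20]
2. C_y = -1/3  [CB · AD = 440/3 ∩ 2·signedArea(CAB) = -20]
   → C = (2/3, -1/3)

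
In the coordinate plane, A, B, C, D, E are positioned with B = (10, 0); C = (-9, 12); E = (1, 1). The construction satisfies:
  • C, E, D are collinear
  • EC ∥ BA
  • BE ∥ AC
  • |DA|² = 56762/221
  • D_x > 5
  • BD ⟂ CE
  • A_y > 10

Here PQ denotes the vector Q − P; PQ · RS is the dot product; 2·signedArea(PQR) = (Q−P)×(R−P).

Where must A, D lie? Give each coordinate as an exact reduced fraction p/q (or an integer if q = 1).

1. A_x = 0  [BE ∥ AC ∩ EC ∥ BA]
2. A_y = 11  [BE ∥ AC ∩ EC ∥ BA]
   → A = (0, 11)
3. D_x = 1231/221  [C, E, D are collinear ∩ BD ⟂ CE]
4. D_y = -890/221  [C, E, D are collinear ∩ BD ⟂ CE]
   → D = (1231/221, -890/221)

A = (0, 11)
D = (1231/221, -890/221)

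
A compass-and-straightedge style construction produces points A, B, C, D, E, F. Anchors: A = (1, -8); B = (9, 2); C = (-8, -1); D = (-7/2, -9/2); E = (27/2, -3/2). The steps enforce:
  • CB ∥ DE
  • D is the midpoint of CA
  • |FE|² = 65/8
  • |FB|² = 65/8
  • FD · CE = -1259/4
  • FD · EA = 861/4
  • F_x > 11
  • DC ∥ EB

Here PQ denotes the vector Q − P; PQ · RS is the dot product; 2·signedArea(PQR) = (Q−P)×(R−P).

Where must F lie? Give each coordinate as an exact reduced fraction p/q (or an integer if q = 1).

1. F_x = 45/4  [FD · EA = 861/4 ∩ FD · CE = -1259/4]
2. F_y = 1/4  [FD · EA = 861/4 ∩ FD · CE = -1259/4]
   → F = (45/4, 1/4)

F = (45/4, 1/4)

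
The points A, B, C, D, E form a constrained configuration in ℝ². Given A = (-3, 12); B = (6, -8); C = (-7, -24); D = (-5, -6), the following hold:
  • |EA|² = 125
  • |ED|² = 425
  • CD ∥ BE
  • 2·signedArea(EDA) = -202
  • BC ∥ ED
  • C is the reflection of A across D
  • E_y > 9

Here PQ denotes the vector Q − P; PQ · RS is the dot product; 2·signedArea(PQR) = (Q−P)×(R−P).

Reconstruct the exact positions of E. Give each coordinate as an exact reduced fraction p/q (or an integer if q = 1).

1. E_x = 8  [BC ∥ ED ∩ CD ∥ BE]
2. E_y = 10  [BC ∥ ED ∩ CD ∥ BE]
   → E = (8, 10)

E = (8, 10)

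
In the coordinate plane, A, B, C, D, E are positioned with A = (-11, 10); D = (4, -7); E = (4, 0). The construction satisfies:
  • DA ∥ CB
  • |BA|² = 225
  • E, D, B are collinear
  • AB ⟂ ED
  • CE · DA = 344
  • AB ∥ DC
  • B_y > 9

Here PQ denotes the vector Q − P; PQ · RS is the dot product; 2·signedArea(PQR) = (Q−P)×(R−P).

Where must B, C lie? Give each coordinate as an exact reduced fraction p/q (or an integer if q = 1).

1. B_x = 4  [E, D, B are collinear ∩ AB ⟂ ED]
2. B_y = 10  [E, D, B are collinear ∩ AB ⟂ ED]
   → B = (4, 10)
3. C_x = 19  [DA ∥ CB ∩ AB ∥ DC]
4. C_y = -7  [DA ∥ CB ∩ AB ∥ DC]
   → C = (19, -7)

B = (4, 10)
C = (19, -7)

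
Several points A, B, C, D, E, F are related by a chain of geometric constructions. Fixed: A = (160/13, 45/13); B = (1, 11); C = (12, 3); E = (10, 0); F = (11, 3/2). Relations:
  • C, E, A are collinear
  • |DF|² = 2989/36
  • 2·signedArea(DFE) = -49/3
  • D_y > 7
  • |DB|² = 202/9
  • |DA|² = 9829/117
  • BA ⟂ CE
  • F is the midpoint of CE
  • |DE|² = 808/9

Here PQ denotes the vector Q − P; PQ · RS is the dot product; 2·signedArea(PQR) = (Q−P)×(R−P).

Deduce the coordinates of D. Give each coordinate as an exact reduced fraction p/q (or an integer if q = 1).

1. D_x = 4  [line 3/2·x + -1·y + 4/3 = 0 ∩ |DE|² = 808/9]
2. D_y = 22/3  [line 3/2·x + -1·y + 4/3 = 0 ∩ |DE|² = 808/9]
   → D = (4, 22/3)

D = (4, 22/3)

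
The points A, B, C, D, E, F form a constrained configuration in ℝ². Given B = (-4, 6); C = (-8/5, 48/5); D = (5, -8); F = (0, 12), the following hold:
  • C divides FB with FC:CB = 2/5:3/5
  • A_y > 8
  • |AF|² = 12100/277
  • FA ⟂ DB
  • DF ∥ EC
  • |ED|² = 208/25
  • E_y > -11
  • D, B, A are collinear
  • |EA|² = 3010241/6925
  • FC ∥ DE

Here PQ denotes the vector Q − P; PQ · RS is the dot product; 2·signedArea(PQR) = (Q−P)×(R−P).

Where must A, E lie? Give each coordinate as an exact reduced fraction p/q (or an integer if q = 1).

A = (-1540/277, 2334/277)
E = (17/5, -52/5)

1. A_x = -1540/277  [D, B, A are collinear ∩ FA ⟂ DB]
2. A_y = 2334/277  [D, B, A are collinear ∩ FA ⟂ DB]
   → A = (-1540/277, 2334/277)
3. E_x = 17/5  [DF ∥ EC ∩ FC ∥ DE]
4. E_y = -52/5  [DF ∥ EC ∩ FC ∥ DE]
   → E = (17/5, -52/5)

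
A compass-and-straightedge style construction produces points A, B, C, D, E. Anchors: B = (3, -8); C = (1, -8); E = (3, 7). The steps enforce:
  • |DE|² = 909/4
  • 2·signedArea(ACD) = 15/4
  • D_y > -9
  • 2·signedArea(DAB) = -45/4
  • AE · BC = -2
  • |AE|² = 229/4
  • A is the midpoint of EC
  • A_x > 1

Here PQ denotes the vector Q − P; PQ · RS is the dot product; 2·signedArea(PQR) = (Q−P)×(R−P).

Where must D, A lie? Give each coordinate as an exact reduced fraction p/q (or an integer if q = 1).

1. A_x = 2  [A is the midpoint of EC]
2. A_y = -1/2  [A is the midpoint of EC]
   → A = (2, -1/2)
3. D_x = 3/2  [2·signedArea(DAB) = -45/4 ∩ 2·signedArea(ACD) = 15/4]
4. D_y = -8  [2·signedArea(DAB) = -45/4 ∩ 2·signedArea(ACD) = 15/4]
   → D = (3/2, -8)

A = (2, -1/2)
D = (3/2, -8)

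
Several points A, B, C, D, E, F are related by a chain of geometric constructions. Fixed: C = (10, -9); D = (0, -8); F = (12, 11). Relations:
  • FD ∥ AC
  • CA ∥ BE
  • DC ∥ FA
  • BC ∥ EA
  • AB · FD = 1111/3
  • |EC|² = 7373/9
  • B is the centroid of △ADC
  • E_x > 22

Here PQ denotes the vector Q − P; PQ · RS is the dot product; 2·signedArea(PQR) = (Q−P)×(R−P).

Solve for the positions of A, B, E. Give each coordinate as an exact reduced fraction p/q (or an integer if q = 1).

1. A_x = 22  [FD ∥ AC ∩ DC ∥ FA]
2. A_y = 10  [FD ∥ AC ∩ DC ∥ FA]
   → A = (22, 10)
3. B_x = 32/3  [B is the centroid of △ADC]
4. B_y = -7/3  [B is the centroid of △ADC]
   → B = (32/3, -7/3)
5. E_x = 68/3  [BC ∥ EA ∩ CA ∥ BE]
6. E_y = 50/3  [BC ∥ EA ∩ CA ∥ BE]
   → E = (68/3, 50/3)

A = (22, 10)
B = (32/3, -7/3)
E = (68/3, 50/3)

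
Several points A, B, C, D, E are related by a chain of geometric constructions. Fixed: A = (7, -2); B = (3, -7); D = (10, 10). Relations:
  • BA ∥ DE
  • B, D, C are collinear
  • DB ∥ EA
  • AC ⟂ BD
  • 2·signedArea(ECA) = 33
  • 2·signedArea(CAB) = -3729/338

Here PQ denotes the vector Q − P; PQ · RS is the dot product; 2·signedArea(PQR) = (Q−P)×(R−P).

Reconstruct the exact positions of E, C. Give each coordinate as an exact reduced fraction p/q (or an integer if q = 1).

C = (1805/338, -445/338)
E = (14, 15)

1. E_x = 14  [DB ∥ EA ∩ BA ∥ DE]
2. E_y = 15  [DB ∥ EA ∩ BA ∥ DE]
   → E = (14, 15)
3. C_x = 1805/338  [B, D, C are collinear ∩ AC ⟂ BD]
4. C_y = -445/338  [B, D, C are collinear ∩ AC ⟂ BD]
   → C = (1805/338, -445/338)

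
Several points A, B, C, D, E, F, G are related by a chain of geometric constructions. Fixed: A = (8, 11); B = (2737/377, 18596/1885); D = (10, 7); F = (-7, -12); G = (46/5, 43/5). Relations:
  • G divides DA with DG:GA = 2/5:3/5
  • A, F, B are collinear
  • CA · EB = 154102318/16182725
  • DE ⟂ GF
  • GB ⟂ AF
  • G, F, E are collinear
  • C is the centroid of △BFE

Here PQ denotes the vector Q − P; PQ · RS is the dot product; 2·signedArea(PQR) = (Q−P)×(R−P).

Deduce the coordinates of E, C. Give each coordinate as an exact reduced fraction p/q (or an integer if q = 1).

1. E_x = 74932/8585  [G, F, E are collinear ∩ DE ⟂ GF]
2. E_y = 68681/8585  [G, F, E are collinear ∩ DE ⟂ GF]
   → E = (74932/8585, 68681/8585)
3. C_x = 9696898/3236545  [C is the centroid of △BFE]
4. C_y = 6327843/3236545  [C is the centroid of △BFE]
   → C = (9696898/3236545, 6327843/3236545)

C = (9696898/3236545, 6327843/3236545)
E = (74932/8585, 68681/8585)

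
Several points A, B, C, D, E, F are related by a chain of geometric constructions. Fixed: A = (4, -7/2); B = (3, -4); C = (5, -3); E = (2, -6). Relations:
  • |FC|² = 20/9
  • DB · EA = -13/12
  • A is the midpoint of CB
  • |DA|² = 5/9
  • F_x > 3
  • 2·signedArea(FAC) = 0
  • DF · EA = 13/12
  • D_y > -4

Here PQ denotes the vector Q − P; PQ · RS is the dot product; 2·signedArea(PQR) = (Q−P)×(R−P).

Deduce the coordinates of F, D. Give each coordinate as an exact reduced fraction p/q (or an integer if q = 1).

D = (10/3, -23/6)
F = (11/3, -11/3)

1. D_x = 10/3  [line -2·x + -5/2·y + -35/12 = 0 ∩ |DA|² = 5/9]
2. D_y = -23/6  [line -2·x + -5/2·y + -35/12 = 0 ∩ |DA|² = 5/9]
   → D = (10/3, -23/6)
3. F_x = 11/3  [2·signedArea(FAC) = 0 ∩ DF · EA = 13/12]
4. F_y = -11/3  [2·signedArea(FAC) = 0 ∩ DF · EA = 13/12]
   → F = (11/3, -11/3)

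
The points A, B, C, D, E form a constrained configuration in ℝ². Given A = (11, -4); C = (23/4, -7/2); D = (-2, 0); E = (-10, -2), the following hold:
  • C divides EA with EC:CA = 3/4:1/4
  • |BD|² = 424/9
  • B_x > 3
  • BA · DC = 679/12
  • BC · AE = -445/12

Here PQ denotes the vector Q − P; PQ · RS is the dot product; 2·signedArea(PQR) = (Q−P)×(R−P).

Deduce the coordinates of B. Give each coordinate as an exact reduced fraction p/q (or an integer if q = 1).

1. B_x = 4  [BC · AE = -445/12 ∩ BA · DC = 679/12]
2. B_y = -10/3  [BC · AE = -445/12 ∩ BA · DC = 679/12]
   → B = (4, -10/3)

B = (4, -10/3)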